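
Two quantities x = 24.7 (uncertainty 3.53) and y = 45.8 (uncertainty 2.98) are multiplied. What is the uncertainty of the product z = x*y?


For a product z = x*y, the relative uncertainty is:
uz/z = sqrt((ux/x)^2 + (uy/y)^2)
Relative uncertainties: ux/x = 3.53/24.7 = 0.142915
uy/y = 2.98/45.8 = 0.065066
z = 24.7 * 45.8 = 1131.3
uz = 1131.3 * sqrt(0.142915^2 + 0.065066^2) = 177.641

177.641


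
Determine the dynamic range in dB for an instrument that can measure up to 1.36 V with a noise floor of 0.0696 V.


Dynamic range = 20 * log10(Vmax / Vnoise).
DR = 20 * log10(1.36 / 0.0696)
DR = 20 * log10(19.54)
DR = 25.82 dB

25.82 dB


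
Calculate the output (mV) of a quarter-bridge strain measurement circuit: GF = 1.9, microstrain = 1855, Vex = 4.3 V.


Quarter bridge output: Vout = (GF * epsilon * Vex) / 4.
Vout = (1.9 * 1855e-6 * 4.3) / 4
Vout = 0.01515535 / 4 V
Vout = 0.00378884 V = 3.7888 mV

3.7888 mV


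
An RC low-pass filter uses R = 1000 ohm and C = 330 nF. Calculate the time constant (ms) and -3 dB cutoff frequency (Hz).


Time constant: tau = R * C.
tau = 1000 * 3.30e-07 = 0.00033 s
tau = 0.33 ms
Cutoff frequency: fc = 1 / (2*pi*R*C).
fc = 1 / (2*pi*0.00033) = 482.29 Hz

tau = 0.33 ms, fc = 482.29 Hz


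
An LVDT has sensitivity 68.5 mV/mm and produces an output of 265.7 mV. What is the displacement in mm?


Displacement = Vout / sensitivity.
d = 265.7 / 68.5
d = 3.879 mm

3.879 mm


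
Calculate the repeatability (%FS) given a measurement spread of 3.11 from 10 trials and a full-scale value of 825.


Repeatability = (spread / full scale) * 100%.
R = (3.11 / 825) * 100
R = 0.377 %FS

0.377 %FS


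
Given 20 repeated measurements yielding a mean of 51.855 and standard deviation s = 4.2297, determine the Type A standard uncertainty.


The standard uncertainty for Type A evaluation is u = s / sqrt(n).
u = 4.2297 / sqrt(20)
u = 4.2297 / 4.4721
u = 0.9458

0.9458


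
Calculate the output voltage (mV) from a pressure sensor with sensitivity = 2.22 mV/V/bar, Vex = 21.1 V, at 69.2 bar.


Output = sensitivity * Vex * P.
Vout = 2.22 * 21.1 * 69.2
Vout = 46.842 * 69.2
Vout = 3241.47 mV

3241.47 mV


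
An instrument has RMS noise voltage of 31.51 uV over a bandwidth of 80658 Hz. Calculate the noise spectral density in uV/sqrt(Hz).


Noise spectral density = Vrms / sqrt(BW).
NSD = 31.51 / sqrt(80658)
NSD = 31.51 / 284.0035
NSD = 0.1109 uV/sqrt(Hz)

0.1109 uV/sqrt(Hz)


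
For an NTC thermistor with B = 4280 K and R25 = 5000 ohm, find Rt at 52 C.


NTC thermistor equation: Rt = R25 * exp(B * (1/T - 1/T25)).
T in Kelvin: 325.15 K, T25 = 298.15 K
1/T - 1/T25 = 1/325.15 - 1/298.15 = -0.00027851
B * (1/T - 1/T25) = 4280 * -0.00027851 = -1.192
Rt = 5000 * exp(-1.192) = 1518.0 ohm

1518.0 ohm


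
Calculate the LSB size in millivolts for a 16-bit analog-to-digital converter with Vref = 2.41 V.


The resolution (LSB) of an ADC is Vref / 2^n.
LSB = 2.41 / 2^16
LSB = 2.41 / 65536
LSB = 3.677e-05 V = 0.03677368 mV

0.03677368 mV


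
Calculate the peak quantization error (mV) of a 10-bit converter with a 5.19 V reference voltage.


The maximum quantization error is +/- LSB/2.
LSB = Vref / 2^n = 5.19 / 1024 = 0.00506836 V
Max error = LSB / 2 = 0.00506836 / 2 = 0.00253418 V
Max error = 2.5342 mV

2.5342 mV


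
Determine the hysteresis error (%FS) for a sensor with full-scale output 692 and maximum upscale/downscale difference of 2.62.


Hysteresis = (max difference / full scale) * 100%.
H = (2.62 / 692) * 100
H = 0.379 %FS

0.379 %FS


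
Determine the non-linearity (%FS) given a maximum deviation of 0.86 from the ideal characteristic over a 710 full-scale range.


Linearity error = (max deviation / full scale) * 100%.
Linearity = (0.86 / 710) * 100
Linearity = 0.121 %FS

0.121 %FS


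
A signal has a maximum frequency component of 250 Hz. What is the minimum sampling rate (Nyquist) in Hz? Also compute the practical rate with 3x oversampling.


By Nyquist theorem, fs_min = 2 * fmax.
fs_min = 2 * 250 = 500 Hz
Practical rate = 3 * fs_min = 3 * 500 = 1500 Hz

fs_min = 500 Hz, fs_practical = 1500 Hz


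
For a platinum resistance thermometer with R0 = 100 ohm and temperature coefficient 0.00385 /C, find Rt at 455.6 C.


The RTD equation: Rt = R0 * (1 + alpha * T).
Rt = 100 * (1 + 0.00385 * 455.6)
Rt = 100 * (1 + 1.75406)
Rt = 100 * 2.75406
Rt = 275.406 ohm

275.406 ohm


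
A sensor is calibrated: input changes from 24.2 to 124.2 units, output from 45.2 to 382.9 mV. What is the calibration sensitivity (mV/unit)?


Sensitivity = (y2 - y1) / (x2 - x1).
S = (382.9 - 45.2) / (124.2 - 24.2)
S = 337.7 / 100.0
S = 3.377 mV/unit

3.377 mV/unit


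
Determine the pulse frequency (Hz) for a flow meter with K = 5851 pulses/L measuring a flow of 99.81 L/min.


Frequency = K * Q / 60 (converting L/min to L/s).
f = 5851 * 99.81 / 60
f = 583988.31 / 60
f = 9733.14 Hz

9733.14 Hz


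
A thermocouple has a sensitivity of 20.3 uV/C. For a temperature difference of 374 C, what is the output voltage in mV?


The thermocouple output V = sensitivity * dT.
V = 20.3 uV/C * 374 C
V = 7592.2 uV
V = 7.592 mV

7.592 mV


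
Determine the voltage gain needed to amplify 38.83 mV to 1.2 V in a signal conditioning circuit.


Gain = Vout / Vin (converting to same units).
G = 1.2 V / 38.83 mV
G = 1200.0 mV / 38.83 mV
G = 30.9

30.9


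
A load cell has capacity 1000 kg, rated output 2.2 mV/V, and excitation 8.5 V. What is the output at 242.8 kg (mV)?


Vout = rated_output * Vex * (load / capacity).
Vout = 2.2 * 8.5 * (242.8 / 1000)
Vout = 2.2 * 8.5 * 0.2428
Vout = 4.54 mV

4.54 mV


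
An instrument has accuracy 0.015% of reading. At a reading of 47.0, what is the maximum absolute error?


Absolute error = (accuracy% / 100) * reading.
Error = (0.015 / 100) * 47.0
Error = 0.00015 * 47.0
Error = 0.007

0.007


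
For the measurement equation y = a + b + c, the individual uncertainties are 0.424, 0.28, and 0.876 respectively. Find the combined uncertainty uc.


For a sum of independent quantities, uc = sqrt(u1^2 + u2^2 + u3^2).
uc = sqrt(0.424^2 + 0.28^2 + 0.876^2)
uc = sqrt(0.179776 + 0.0784 + 0.767376)
uc = 1.0127

1.0127


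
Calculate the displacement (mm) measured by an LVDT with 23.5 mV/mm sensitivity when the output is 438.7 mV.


Displacement = Vout / sensitivity.
d = 438.7 / 23.5
d = 18.668 mm

18.668 mm


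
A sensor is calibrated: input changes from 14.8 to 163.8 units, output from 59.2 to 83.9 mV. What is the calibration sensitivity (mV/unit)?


Sensitivity = (y2 - y1) / (x2 - x1).
S = (83.9 - 59.2) / (163.8 - 14.8)
S = 24.7 / 149.0
S = 0.1658 mV/unit

0.1658 mV/unit


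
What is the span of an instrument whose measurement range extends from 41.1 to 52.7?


Span = upper range - lower range.
Span = 52.7 - (41.1)
Span = 11.6

11.6


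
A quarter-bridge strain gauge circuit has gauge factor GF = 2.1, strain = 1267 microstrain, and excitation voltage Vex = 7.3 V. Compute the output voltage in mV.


Quarter bridge output: Vout = (GF * epsilon * Vex) / 4.
Vout = (2.1 * 1267e-6 * 7.3) / 4
Vout = 0.01942311 / 4 V
Vout = 0.00485578 V = 4.8558 mV

4.8558 mV


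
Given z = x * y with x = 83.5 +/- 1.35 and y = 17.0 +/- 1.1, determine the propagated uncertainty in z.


For a product z = x*y, the relative uncertainty is:
uz/z = sqrt((ux/x)^2 + (uy/y)^2)
Relative uncertainties: ux/x = 1.35/83.5 = 0.016168
uy/y = 1.1/17.0 = 0.064706
z = 83.5 * 17.0 = 1419.5
uz = 1419.5 * sqrt(0.016168^2 + 0.064706^2) = 94.674

94.674


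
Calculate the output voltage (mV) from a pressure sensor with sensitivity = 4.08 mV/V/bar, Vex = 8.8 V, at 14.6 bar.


Output = sensitivity * Vex * P.
Vout = 4.08 * 8.8 * 14.6
Vout = 35.904 * 14.6
Vout = 524.2 mV

524.2 mV


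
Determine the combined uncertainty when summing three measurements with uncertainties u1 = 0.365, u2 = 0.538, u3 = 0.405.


For a sum of independent quantities, uc = sqrt(u1^2 + u2^2 + u3^2).
uc = sqrt(0.365^2 + 0.538^2 + 0.405^2)
uc = sqrt(0.133225 + 0.289444 + 0.164025)
uc = 0.766

0.766


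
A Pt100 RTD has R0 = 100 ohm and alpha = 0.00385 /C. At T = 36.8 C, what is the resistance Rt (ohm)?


The RTD equation: Rt = R0 * (1 + alpha * T).
Rt = 100 * (1 + 0.00385 * 36.8)
Rt = 100 * (1 + 0.14168)
Rt = 100 * 1.14168
Rt = 114.168 ohm

114.168 ohm


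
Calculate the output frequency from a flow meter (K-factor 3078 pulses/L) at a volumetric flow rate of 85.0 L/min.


Frequency = K * Q / 60 (converting L/min to L/s).
f = 3078 * 85.0 / 60
f = 261630.0 / 60
f = 4360.5 Hz

4360.5 Hz


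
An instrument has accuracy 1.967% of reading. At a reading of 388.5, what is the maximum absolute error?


Absolute error = (accuracy% / 100) * reading.
Error = (1.967 / 100) * 388.5
Error = 0.01967 * 388.5
Error = 7.6418

7.6418


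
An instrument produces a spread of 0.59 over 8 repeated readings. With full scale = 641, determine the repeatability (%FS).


Repeatability = (spread / full scale) * 100%.
R = (0.59 / 641) * 100
R = 0.092 %FS

0.092 %FS


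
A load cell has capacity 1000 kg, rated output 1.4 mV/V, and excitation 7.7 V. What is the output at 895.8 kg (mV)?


Vout = rated_output * Vex * (load / capacity).
Vout = 1.4 * 7.7 * (895.8 / 1000)
Vout = 1.4 * 7.7 * 0.8958
Vout = 9.657 mV

9.657 mV


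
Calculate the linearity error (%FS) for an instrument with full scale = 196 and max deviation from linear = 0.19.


Linearity error = (max deviation / full scale) * 100%.
Linearity = (0.19 / 196) * 100
Linearity = 0.097 %FS

0.097 %FS


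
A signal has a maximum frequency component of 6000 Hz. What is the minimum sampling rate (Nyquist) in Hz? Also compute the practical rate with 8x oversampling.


By Nyquist theorem, fs_min = 2 * fmax.
fs_min = 2 * 6000 = 12000 Hz
Practical rate = 8 * fs_min = 8 * 12000 = 96000 Hz

fs_min = 12000 Hz, fs_practical = 96000 Hz


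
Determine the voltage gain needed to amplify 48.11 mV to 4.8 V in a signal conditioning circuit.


Gain = Vout / Vin (converting to same units).
G = 4.8 V / 48.11 mV
G = 4800.0 mV / 48.11 mV
G = 99.77

99.77


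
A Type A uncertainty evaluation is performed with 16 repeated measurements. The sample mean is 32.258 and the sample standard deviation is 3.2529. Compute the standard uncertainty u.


The standard uncertainty for Type A evaluation is u = s / sqrt(n).
u = 3.2529 / sqrt(16)
u = 3.2529 / 4.0
u = 0.8132

0.8132


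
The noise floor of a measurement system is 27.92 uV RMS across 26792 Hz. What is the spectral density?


Noise spectral density = Vrms / sqrt(BW).
NSD = 27.92 / sqrt(26792)
NSD = 27.92 / 163.6826
NSD = 0.1706 uV/sqrt(Hz)

0.1706 uV/sqrt(Hz)


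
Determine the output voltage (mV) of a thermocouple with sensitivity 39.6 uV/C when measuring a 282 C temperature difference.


The thermocouple output V = sensitivity * dT.
V = 39.6 uV/C * 282 C
V = 11167.2 uV
V = 11.167 mV

11.167 mV


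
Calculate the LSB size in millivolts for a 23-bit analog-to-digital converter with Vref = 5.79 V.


The resolution (LSB) of an ADC is Vref / 2^n.
LSB = 5.79 / 2^23
LSB = 5.79 / 8388608
LSB = 6.9e-07 V = 0.00069022 mV

0.00069022 mV


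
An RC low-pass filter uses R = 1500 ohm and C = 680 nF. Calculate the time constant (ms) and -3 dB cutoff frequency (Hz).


Time constant: tau = R * C.
tau = 1500 * 6.80e-07 = 0.00102 s
tau = 1.02 ms
Cutoff frequency: fc = 1 / (2*pi*R*C).
fc = 1 / (2*pi*0.00102) = 156.03 Hz

tau = 1.02 ms, fc = 156.03 Hz


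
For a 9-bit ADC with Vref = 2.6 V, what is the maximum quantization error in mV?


The maximum quantization error is +/- LSB/2.
LSB = Vref / 2^n = 2.6 / 512 = 0.00507813 V
Max error = LSB / 2 = 0.00507813 / 2 = 0.00253906 V
Max error = 2.5391 mV

2.5391 mV


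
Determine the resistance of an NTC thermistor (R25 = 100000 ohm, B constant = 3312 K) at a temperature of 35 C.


NTC thermistor equation: Rt = R25 * exp(B * (1/T - 1/T25)).
T in Kelvin: 308.15 K, T25 = 298.15 K
1/T - 1/T25 = 1/308.15 - 1/298.15 = -0.00010884
B * (1/T - 1/T25) = 3312 * -0.00010884 = -0.3605
Rt = 100000 * exp(-0.3605) = 69733.4 ohm

69733.4 ohm


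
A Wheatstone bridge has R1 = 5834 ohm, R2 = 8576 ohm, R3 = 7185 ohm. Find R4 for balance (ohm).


At balance: R1*R4 = R2*R3, so R4 = R2*R3/R1.
R4 = 8576 * 7185 / 5834
R4 = 61618560 / 5834
R4 = 10561.97 ohm

10561.97 ohm


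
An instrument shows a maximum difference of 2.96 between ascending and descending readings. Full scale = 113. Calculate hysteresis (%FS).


Hysteresis = (max difference / full scale) * 100%.
H = (2.96 / 113) * 100
H = 2.619 %FS

2.619 %FS


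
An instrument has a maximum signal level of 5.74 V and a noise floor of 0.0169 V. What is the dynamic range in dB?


Dynamic range = 20 * log10(Vmax / Vnoise).
DR = 20 * log10(5.74 / 0.0169)
DR = 20 * log10(339.64)
DR = 50.62 dB

50.62 dB


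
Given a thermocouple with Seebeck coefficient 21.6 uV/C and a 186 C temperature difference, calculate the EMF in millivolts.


The thermocouple output V = sensitivity * dT.
V = 21.6 uV/C * 186 C
V = 4017.6 uV
V = 4.018 mV

4.018 mV


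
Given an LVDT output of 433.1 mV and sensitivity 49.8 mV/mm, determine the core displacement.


Displacement = Vout / sensitivity.
d = 433.1 / 49.8
d = 8.697 mm

8.697 mm


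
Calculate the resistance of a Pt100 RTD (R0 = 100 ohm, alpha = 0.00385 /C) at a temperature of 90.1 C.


The RTD equation: Rt = R0 * (1 + alpha * T).
Rt = 100 * (1 + 0.00385 * 90.1)
Rt = 100 * (1 + 0.346885)
Rt = 100 * 1.346885
Rt = 134.688 ohm

134.688 ohm


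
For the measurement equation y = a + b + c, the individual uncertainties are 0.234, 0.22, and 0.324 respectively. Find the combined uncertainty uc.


For a sum of independent quantities, uc = sqrt(u1^2 + u2^2 + u3^2).
uc = sqrt(0.234^2 + 0.22^2 + 0.324^2)
uc = sqrt(0.054756 + 0.0484 + 0.104976)
uc = 0.4562

0.4562


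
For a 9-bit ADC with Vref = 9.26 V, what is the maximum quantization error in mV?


The maximum quantization error is +/- LSB/2.
LSB = Vref / 2^n = 9.26 / 512 = 0.01808594 V
Max error = LSB / 2 = 0.01808594 / 2 = 0.00904297 V
Max error = 9.043 mV

9.043 mV


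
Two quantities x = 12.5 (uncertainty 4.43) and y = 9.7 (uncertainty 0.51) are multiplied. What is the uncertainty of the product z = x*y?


For a product z = x*y, the relative uncertainty is:
uz/z = sqrt((ux/x)^2 + (uy/y)^2)
Relative uncertainties: ux/x = 4.43/12.5 = 0.3544
uy/y = 0.51/9.7 = 0.052577
z = 12.5 * 9.7 = 121.2
uz = 121.2 * sqrt(0.3544^2 + 0.052577^2) = 43.441

43.441


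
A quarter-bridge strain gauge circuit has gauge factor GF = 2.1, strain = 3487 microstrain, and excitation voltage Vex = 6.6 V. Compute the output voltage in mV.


Quarter bridge output: Vout = (GF * epsilon * Vex) / 4.
Vout = (2.1 * 3487e-6 * 6.6) / 4
Vout = 0.04832982 / 4 V
Vout = 0.01208246 V = 12.0825 mV

12.0825 mV


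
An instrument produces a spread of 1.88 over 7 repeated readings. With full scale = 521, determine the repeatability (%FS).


Repeatability = (spread / full scale) * 100%.
R = (1.88 / 521) * 100
R = 0.361 %FS

0.361 %FS


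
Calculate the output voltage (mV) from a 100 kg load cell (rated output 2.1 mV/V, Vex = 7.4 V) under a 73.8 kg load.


Vout = rated_output * Vex * (load / capacity).
Vout = 2.1 * 7.4 * (73.8 / 100)
Vout = 2.1 * 7.4 * 0.738
Vout = 11.469 mV

11.469 mV


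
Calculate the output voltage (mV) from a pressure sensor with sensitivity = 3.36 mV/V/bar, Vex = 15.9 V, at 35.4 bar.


Output = sensitivity * Vex * P.
Vout = 3.36 * 15.9 * 35.4
Vout = 53.424 * 35.4
Vout = 1891.21 mV

1891.21 mV


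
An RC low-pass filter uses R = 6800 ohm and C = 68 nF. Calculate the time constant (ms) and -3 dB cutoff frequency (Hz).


Time constant: tau = R * C.
tau = 6800 * 6.80e-08 = 0.0004624 s
tau = 0.4624 ms
Cutoff frequency: fc = 1 / (2*pi*R*C).
fc = 1 / (2*pi*0.0004624) = 344.19 Hz

tau = 0.4624 ms, fc = 344.19 Hz


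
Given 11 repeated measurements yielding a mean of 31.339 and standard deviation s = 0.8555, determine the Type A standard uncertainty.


The standard uncertainty for Type A evaluation is u = s / sqrt(n).
u = 0.8555 / sqrt(11)
u = 0.8555 / 3.3166
u = 0.2579

0.2579


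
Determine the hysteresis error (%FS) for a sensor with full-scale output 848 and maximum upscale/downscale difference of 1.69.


Hysteresis = (max difference / full scale) * 100%.
H = (1.69 / 848) * 100
H = 0.199 %FS

0.199 %FS


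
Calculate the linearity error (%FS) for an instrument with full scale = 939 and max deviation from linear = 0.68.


Linearity error = (max deviation / full scale) * 100%.
Linearity = (0.68 / 939) * 100
Linearity = 0.072 %FS

0.072 %FS


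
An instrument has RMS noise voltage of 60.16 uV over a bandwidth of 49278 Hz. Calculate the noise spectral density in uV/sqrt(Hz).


Noise spectral density = Vrms / sqrt(BW).
NSD = 60.16 / sqrt(49278)
NSD = 60.16 / 221.9865
NSD = 0.271 uV/sqrt(Hz)

0.271 uV/sqrt(Hz)


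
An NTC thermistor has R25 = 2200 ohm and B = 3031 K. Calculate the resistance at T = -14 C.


NTC thermistor equation: Rt = R25 * exp(B * (1/T - 1/T25)).
T in Kelvin: 259.15 K, T25 = 298.15 K
1/T - 1/T25 = 1/259.15 - 1/298.15 = 0.00050475
B * (1/T - 1/T25) = 3031 * 0.00050475 = 1.5299
Rt = 2200 * exp(1.5299) = 10159.0 ohm

10159.0 ohm


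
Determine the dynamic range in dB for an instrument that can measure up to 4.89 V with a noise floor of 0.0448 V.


Dynamic range = 20 * log10(Vmax / Vnoise).
DR = 20 * log10(4.89 / 0.0448)
DR = 20 * log10(109.15)
DR = 40.76 dB

40.76 dB


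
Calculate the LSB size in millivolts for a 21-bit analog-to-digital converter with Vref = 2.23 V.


The resolution (LSB) of an ADC is Vref / 2^n.
LSB = 2.23 / 2^21
LSB = 2.23 / 2097152
LSB = 1.06e-06 V = 0.00106335 mV

0.00106335 mV


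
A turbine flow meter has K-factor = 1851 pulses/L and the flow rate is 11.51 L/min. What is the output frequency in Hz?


Frequency = K * Q / 60 (converting L/min to L/s).
f = 1851 * 11.51 / 60
f = 21305.01 / 60
f = 355.08 Hz

355.08 Hz


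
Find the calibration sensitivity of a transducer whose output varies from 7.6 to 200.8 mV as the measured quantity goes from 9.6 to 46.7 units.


Sensitivity = (y2 - y1) / (x2 - x1).
S = (200.8 - 7.6) / (46.7 - 9.6)
S = 193.2 / 37.1
S = 5.2075 mV/unit

5.2075 mV/unit


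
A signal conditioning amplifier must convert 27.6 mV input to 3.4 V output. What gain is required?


Gain = Vout / Vin (converting to same units).
G = 3.4 V / 27.6 mV
G = 3400.0 mV / 27.6 mV
G = 123.19

123.19


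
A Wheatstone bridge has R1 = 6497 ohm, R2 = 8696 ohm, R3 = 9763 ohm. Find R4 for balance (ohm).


At balance: R1*R4 = R2*R3, so R4 = R2*R3/R1.
R4 = 8696 * 9763 / 6497
R4 = 84899048 / 6497
R4 = 13067.42 ohm

13067.42 ohm


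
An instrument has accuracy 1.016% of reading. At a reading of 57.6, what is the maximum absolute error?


Absolute error = (accuracy% / 100) * reading.
Error = (1.016 / 100) * 57.6
Error = 0.01016 * 57.6
Error = 0.5852

0.5852


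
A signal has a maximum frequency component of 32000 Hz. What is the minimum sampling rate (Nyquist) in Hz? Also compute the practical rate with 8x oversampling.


By Nyquist theorem, fs_min = 2 * fmax.
fs_min = 2 * 32000 = 64000 Hz
Practical rate = 8 * fs_min = 8 * 64000 = 512000 Hz

fs_min = 64000 Hz, fs_practical = 512000 Hz


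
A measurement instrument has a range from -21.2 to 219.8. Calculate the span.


Span = upper range - lower range.
Span = 219.8 - (-21.2)
Span = 241.0

241.0


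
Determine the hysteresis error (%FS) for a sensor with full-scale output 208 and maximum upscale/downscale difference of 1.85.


Hysteresis = (max difference / full scale) * 100%.
H = (1.85 / 208) * 100
H = 0.889 %FS

0.889 %FS


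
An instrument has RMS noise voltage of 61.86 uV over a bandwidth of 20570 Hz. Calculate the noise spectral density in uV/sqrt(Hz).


Noise spectral density = Vrms / sqrt(BW).
NSD = 61.86 / sqrt(20570)
NSD = 61.86 / 143.4225
NSD = 0.4313 uV/sqrt(Hz)

0.4313 uV/sqrt(Hz)


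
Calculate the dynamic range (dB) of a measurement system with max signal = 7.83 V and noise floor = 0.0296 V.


Dynamic range = 20 * log10(Vmax / Vnoise).
DR = 20 * log10(7.83 / 0.0296)
DR = 20 * log10(264.53)
DR = 48.45 dB

48.45 dB


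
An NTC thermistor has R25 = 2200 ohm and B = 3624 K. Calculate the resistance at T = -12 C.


NTC thermistor equation: Rt = R25 * exp(B * (1/T - 1/T25)).
T in Kelvin: 261.15 K, T25 = 298.15 K
1/T - 1/T25 = 1/261.15 - 1/298.15 = 0.0004752
B * (1/T - 1/T25) = 3624 * 0.0004752 = 1.7221
Rt = 2200 * exp(1.7221) = 12312.1 ohm

12312.1 ohm


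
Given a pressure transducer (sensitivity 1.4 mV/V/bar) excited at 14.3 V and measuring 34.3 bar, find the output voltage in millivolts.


Output = sensitivity * Vex * P.
Vout = 1.4 * 14.3 * 34.3
Vout = 20.02 * 34.3
Vout = 686.69 mV

686.69 mV


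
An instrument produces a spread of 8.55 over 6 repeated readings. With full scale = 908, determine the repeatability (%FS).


Repeatability = (spread / full scale) * 100%.
R = (8.55 / 908) * 100
R = 0.942 %FS

0.942 %FS


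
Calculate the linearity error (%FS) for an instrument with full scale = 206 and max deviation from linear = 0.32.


Linearity error = (max deviation / full scale) * 100%.
Linearity = (0.32 / 206) * 100
Linearity = 0.155 %FS

0.155 %FS


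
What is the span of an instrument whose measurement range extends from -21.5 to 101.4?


Span = upper range - lower range.
Span = 101.4 - (-21.5)
Span = 122.9

122.9


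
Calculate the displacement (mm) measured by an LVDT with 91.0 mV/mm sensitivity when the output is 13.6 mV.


Displacement = Vout / sensitivity.
d = 13.6 / 91.0
d = 0.149 mm

0.149 mm


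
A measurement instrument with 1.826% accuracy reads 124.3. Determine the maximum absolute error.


Absolute error = (accuracy% / 100) * reading.
Error = (1.826 / 100) * 124.3
Error = 0.01826 * 124.3
Error = 2.2697

2.2697


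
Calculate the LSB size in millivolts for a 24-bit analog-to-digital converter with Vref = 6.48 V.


The resolution (LSB) of an ADC is Vref / 2^n.
LSB = 6.48 / 2^24
LSB = 6.48 / 16777216
LSB = 3.9e-07 V = 0.00038624 mV

0.00038624 mV


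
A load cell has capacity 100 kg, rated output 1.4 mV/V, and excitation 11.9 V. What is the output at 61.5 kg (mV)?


Vout = rated_output * Vex * (load / capacity).
Vout = 1.4 * 11.9 * (61.5 / 100)
Vout = 1.4 * 11.9 * 0.615
Vout = 10.246 mV

10.246 mV


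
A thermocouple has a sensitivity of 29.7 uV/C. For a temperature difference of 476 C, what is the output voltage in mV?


The thermocouple output V = sensitivity * dT.
V = 29.7 uV/C * 476 C
V = 14137.2 uV
V = 14.137 mV

14.137 mV


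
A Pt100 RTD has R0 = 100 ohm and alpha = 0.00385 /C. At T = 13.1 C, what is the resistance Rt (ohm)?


The RTD equation: Rt = R0 * (1 + alpha * T).
Rt = 100 * (1 + 0.00385 * 13.1)
Rt = 100 * (1 + 0.050435)
Rt = 100 * 1.050435
Rt = 105.043 ohm

105.043 ohm


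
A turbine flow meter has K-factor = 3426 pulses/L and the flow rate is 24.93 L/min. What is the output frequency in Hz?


Frequency = K * Q / 60 (converting L/min to L/s).
f = 3426 * 24.93 / 60
f = 85410.18 / 60
f = 1423.5 Hz

1423.5 Hz


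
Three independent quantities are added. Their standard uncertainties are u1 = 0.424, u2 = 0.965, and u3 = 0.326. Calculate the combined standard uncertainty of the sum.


For a sum of independent quantities, uc = sqrt(u1^2 + u2^2 + u3^2).
uc = sqrt(0.424^2 + 0.965^2 + 0.326^2)
uc = sqrt(0.179776 + 0.931225 + 0.106276)
uc = 1.1033

1.1033


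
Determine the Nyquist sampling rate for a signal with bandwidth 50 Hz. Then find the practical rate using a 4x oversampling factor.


By Nyquist theorem, fs_min = 2 * fmax.
fs_min = 2 * 50 = 100 Hz
Practical rate = 4 * fs_min = 4 * 100 = 400 Hz

fs_min = 100 Hz, fs_practical = 400 Hz


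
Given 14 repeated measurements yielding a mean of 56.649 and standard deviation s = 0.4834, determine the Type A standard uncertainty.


The standard uncertainty for Type A evaluation is u = s / sqrt(n).
u = 0.4834 / sqrt(14)
u = 0.4834 / 3.7417
u = 0.1292

0.1292


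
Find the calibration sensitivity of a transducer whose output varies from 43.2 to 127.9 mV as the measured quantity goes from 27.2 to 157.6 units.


Sensitivity = (y2 - y1) / (x2 - x1).
S = (127.9 - 43.2) / (157.6 - 27.2)
S = 84.7 / 130.4
S = 0.6495 mV/unit

0.6495 mV/unit


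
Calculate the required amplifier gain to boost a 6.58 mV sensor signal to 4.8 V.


Gain = Vout / Vin (converting to same units).
G = 4.8 V / 6.58 mV
G = 4800.0 mV / 6.58 mV
G = 729.48

729.48


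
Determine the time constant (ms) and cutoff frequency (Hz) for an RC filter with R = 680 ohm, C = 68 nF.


Time constant: tau = R * C.
tau = 680 * 6.80e-08 = 4.624e-05 s
tau = 0.0462 ms
Cutoff frequency: fc = 1 / (2*pi*R*C).
fc = 1 / (2*pi*4.624e-05) = 3441.93 Hz

tau = 0.0462 ms, fc = 3441.93 Hz


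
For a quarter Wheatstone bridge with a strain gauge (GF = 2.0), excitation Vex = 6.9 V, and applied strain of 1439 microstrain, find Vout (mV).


Quarter bridge output: Vout = (GF * epsilon * Vex) / 4.
Vout = (2.0 * 1439e-6 * 6.9) / 4
Vout = 0.0198582 / 4 V
Vout = 0.00496455 V = 4.9646 mV

4.9646 mV


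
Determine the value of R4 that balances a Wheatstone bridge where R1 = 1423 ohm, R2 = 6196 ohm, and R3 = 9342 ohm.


At balance: R1*R4 = R2*R3, so R4 = R2*R3/R1.
R4 = 6196 * 9342 / 1423
R4 = 57883032 / 1423
R4 = 40676.76 ohm

40676.76 ohm


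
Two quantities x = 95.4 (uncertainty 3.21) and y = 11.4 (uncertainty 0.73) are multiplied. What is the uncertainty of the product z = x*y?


For a product z = x*y, the relative uncertainty is:
uz/z = sqrt((ux/x)^2 + (uy/y)^2)
Relative uncertainties: ux/x = 3.21/95.4 = 0.033648
uy/y = 0.73/11.4 = 0.064035
z = 95.4 * 11.4 = 1087.6
uz = 1087.6 * sqrt(0.033648^2 + 0.064035^2) = 78.671

78.671


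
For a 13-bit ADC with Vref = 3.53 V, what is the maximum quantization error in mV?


The maximum quantization error is +/- LSB/2.
LSB = Vref / 2^n = 3.53 / 8192 = 0.00043091 V
Max error = LSB / 2 = 0.00043091 / 2 = 0.00021545 V
Max error = 0.2155 mV

0.2155 mV


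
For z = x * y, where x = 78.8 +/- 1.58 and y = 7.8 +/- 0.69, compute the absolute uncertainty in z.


For a product z = x*y, the relative uncertainty is:
uz/z = sqrt((ux/x)^2 + (uy/y)^2)
Relative uncertainties: ux/x = 1.58/78.8 = 0.020051
uy/y = 0.69/7.8 = 0.088462
z = 78.8 * 7.8 = 614.6
uz = 614.6 * sqrt(0.020051^2 + 0.088462^2) = 55.751

55.751


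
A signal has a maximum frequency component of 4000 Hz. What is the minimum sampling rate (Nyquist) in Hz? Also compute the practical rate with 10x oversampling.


By Nyquist theorem, fs_min = 2 * fmax.
fs_min = 2 * 4000 = 8000 Hz
Practical rate = 10 * fs_min = 10 * 8000 = 80000 Hz

fs_min = 8000 Hz, fs_practical = 80000 Hz


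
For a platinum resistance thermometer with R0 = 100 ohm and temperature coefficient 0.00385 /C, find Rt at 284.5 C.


The RTD equation: Rt = R0 * (1 + alpha * T).
Rt = 100 * (1 + 0.00385 * 284.5)
Rt = 100 * (1 + 1.095325)
Rt = 100 * 2.095325
Rt = 209.532 ohm

209.532 ohm


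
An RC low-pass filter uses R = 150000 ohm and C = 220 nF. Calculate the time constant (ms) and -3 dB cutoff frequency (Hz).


Time constant: tau = R * C.
tau = 150000 * 2.20e-07 = 0.033 s
tau = 33.0 ms
Cutoff frequency: fc = 1 / (2*pi*R*C).
fc = 1 / (2*pi*0.033) = 4.82 Hz

tau = 33.0 ms, fc = 4.82 Hz


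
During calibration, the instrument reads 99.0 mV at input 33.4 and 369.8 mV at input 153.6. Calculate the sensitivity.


Sensitivity = (y2 - y1) / (x2 - x1).
S = (369.8 - 99.0) / (153.6 - 33.4)
S = 270.8 / 120.2
S = 2.2529 mV/unit

2.2529 mV/unit


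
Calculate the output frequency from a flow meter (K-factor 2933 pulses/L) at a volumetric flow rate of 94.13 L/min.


Frequency = K * Q / 60 (converting L/min to L/s).
f = 2933 * 94.13 / 60
f = 276083.29 / 60
f = 4601.39 Hz

4601.39 Hz


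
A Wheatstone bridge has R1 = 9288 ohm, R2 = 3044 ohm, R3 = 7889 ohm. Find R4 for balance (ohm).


At balance: R1*R4 = R2*R3, so R4 = R2*R3/R1.
R4 = 3044 * 7889 / 9288
R4 = 24014116 / 9288
R4 = 2585.5 ohm

2585.5 ohm


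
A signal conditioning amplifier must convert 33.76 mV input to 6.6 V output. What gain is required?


Gain = Vout / Vin (converting to same units).
G = 6.6 V / 33.76 mV
G = 6600.0 mV / 33.76 mV
G = 195.5

195.5


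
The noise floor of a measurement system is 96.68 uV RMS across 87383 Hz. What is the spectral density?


Noise spectral density = Vrms / sqrt(BW).
NSD = 96.68 / sqrt(87383)
NSD = 96.68 / 295.6062
NSD = 0.3271 uV/sqrt(Hz)

0.3271 uV/sqrt(Hz)


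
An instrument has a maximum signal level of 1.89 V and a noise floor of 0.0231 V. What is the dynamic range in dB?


Dynamic range = 20 * log10(Vmax / Vnoise).
DR = 20 * log10(1.89 / 0.0231)
DR = 20 * log10(81.82)
DR = 38.26 dB

38.26 dB


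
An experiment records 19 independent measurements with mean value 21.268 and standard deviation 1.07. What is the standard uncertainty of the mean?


The standard uncertainty for Type A evaluation is u = s / sqrt(n).
u = 1.07 / sqrt(19)
u = 1.07 / 4.3589
u = 0.2455

0.2455


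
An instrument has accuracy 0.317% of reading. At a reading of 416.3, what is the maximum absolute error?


Absolute error = (accuracy% / 100) * reading.
Error = (0.317 / 100) * 416.3
Error = 0.00317 * 416.3
Error = 1.3197

1.3197


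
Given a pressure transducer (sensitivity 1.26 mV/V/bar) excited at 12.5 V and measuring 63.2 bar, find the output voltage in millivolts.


Output = sensitivity * Vex * P.
Vout = 1.26 * 12.5 * 63.2
Vout = 15.75 * 63.2
Vout = 995.4 mV

995.4 mV


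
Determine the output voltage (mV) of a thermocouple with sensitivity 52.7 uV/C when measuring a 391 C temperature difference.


The thermocouple output V = sensitivity * dT.
V = 52.7 uV/C * 391 C
V = 20605.7 uV
V = 20.606 mV

20.606 mV


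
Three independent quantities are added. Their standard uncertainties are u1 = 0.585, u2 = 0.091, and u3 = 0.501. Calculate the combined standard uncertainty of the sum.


For a sum of independent quantities, uc = sqrt(u1^2 + u2^2 + u3^2).
uc = sqrt(0.585^2 + 0.091^2 + 0.501^2)
uc = sqrt(0.342225 + 0.008281 + 0.251001)
uc = 0.7756

0.7756


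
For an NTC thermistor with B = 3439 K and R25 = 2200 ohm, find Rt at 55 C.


NTC thermistor equation: Rt = R25 * exp(B * (1/T - 1/T25)).
T in Kelvin: 328.15 K, T25 = 298.15 K
1/T - 1/T25 = 1/328.15 - 1/298.15 = -0.00030663
B * (1/T - 1/T25) = 3439 * -0.00030663 = -1.0545
Rt = 2200 * exp(-1.0545) = 766.4 ohm

766.4 ohm


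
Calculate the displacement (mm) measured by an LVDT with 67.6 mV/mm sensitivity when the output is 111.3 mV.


Displacement = Vout / sensitivity.
d = 111.3 / 67.6
d = 1.646 mm

1.646 mm


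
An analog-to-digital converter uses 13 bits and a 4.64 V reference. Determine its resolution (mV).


The resolution (LSB) of an ADC is Vref / 2^n.
LSB = 4.64 / 2^13
LSB = 4.64 / 8192
LSB = 0.00056641 V = 0.56640625 mV

0.56640625 mV


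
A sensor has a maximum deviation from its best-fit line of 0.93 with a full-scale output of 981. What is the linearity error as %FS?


Linearity error = (max deviation / full scale) * 100%.
Linearity = (0.93 / 981) * 100
Linearity = 0.095 %FS

0.095 %FS


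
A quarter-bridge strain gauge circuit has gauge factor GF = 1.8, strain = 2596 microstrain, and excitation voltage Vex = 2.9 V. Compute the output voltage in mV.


Quarter bridge output: Vout = (GF * epsilon * Vex) / 4.
Vout = (1.8 * 2596e-6 * 2.9) / 4
Vout = 0.01355112 / 4 V
Vout = 0.00338778 V = 3.3878 mV

3.3878 mV


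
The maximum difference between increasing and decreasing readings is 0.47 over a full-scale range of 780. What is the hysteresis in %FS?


Hysteresis = (max difference / full scale) * 100%.
H = (0.47 / 780) * 100
H = 0.06 %FS

0.06 %FS


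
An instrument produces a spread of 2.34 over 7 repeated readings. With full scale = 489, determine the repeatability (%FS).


Repeatability = (spread / full scale) * 100%.
R = (2.34 / 489) * 100
R = 0.479 %FS

0.479 %FS


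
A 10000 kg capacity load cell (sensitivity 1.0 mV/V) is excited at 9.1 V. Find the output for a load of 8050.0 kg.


Vout = rated_output * Vex * (load / capacity).
Vout = 1.0 * 9.1 * (8050.0 / 10000)
Vout = 1.0 * 9.1 * 0.805
Vout = 7.325 mV

7.325 mV


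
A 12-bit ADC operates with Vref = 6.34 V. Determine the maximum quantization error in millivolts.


The maximum quantization error is +/- LSB/2.
LSB = Vref / 2^n = 6.34 / 4096 = 0.00154785 V
Max error = LSB / 2 = 0.00154785 / 2 = 0.00077393 V
Max error = 0.7739 mV

0.7739 mV


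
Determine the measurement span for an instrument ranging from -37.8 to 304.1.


Span = upper range - lower range.
Span = 304.1 - (-37.8)
Span = 341.9

341.9


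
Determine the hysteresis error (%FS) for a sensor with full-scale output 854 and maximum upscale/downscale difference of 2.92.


Hysteresis = (max difference / full scale) * 100%.
H = (2.92 / 854) * 100
H = 0.342 %FS

0.342 %FS


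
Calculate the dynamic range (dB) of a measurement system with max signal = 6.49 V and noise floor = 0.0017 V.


Dynamic range = 20 * log10(Vmax / Vnoise).
DR = 20 * log10(6.49 / 0.0017)
DR = 20 * log10(3817.65)
DR = 71.64 dB

71.64 dB


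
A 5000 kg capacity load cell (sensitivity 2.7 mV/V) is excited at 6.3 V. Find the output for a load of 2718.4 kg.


Vout = rated_output * Vex * (load / capacity).
Vout = 2.7 * 6.3 * (2718.4 / 5000)
Vout = 2.7 * 6.3 * 0.54368
Vout = 9.248 mV

9.248 mV


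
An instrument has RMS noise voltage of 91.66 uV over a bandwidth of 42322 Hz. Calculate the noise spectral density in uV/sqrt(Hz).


Noise spectral density = Vrms / sqrt(BW).
NSD = 91.66 / sqrt(42322)
NSD = 91.66 / 205.7231
NSD = 0.4456 uV/sqrt(Hz)

0.4456 uV/sqrt(Hz)


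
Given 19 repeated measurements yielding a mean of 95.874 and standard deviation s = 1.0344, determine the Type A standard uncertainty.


The standard uncertainty for Type A evaluation is u = s / sqrt(n).
u = 1.0344 / sqrt(19)
u = 1.0344 / 4.3589
u = 0.2373

0.2373


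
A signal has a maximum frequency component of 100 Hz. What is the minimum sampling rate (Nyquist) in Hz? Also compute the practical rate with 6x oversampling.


By Nyquist theorem, fs_min = 2 * fmax.
fs_min = 2 * 100 = 200 Hz
Practical rate = 6 * fs_min = 6 * 200 = 1200 Hz

fs_min = 200 Hz, fs_practical = 1200 Hz


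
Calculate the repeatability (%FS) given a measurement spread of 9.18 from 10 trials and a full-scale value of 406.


Repeatability = (spread / full scale) * 100%.
R = (9.18 / 406) * 100
R = 2.261 %FS

2.261 %FS


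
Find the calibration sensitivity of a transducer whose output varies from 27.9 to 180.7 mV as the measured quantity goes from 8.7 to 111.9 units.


Sensitivity = (y2 - y1) / (x2 - x1).
S = (180.7 - 27.9) / (111.9 - 8.7)
S = 152.8 / 103.2
S = 1.4806 mV/unit

1.4806 mV/unit


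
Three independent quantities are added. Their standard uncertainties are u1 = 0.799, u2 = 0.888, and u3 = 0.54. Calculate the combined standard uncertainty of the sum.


For a sum of independent quantities, uc = sqrt(u1^2 + u2^2 + u3^2).
uc = sqrt(0.799^2 + 0.888^2 + 0.54^2)
uc = sqrt(0.638401 + 0.788544 + 0.2916)
uc = 1.3109

1.3109


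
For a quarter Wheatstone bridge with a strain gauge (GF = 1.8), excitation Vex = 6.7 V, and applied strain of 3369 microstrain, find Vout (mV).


Quarter bridge output: Vout = (GF * epsilon * Vex) / 4.
Vout = (1.8 * 3369e-6 * 6.7) / 4
Vout = 0.04063014 / 4 V
Vout = 0.01015753 V = 10.1575 mV

10.1575 mV


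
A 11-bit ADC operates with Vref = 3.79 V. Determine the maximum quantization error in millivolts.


The maximum quantization error is +/- LSB/2.
LSB = Vref / 2^n = 3.79 / 2048 = 0.00185059 V
Max error = LSB / 2 = 0.00185059 / 2 = 0.00092529 V
Max error = 0.9253 mV

0.9253 mV


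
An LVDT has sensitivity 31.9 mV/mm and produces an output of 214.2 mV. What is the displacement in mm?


Displacement = Vout / sensitivity.
d = 214.2 / 31.9
d = 6.715 mm

6.715 mm


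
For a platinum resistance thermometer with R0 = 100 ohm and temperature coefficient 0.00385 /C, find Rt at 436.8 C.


The RTD equation: Rt = R0 * (1 + alpha * T).
Rt = 100 * (1 + 0.00385 * 436.8)
Rt = 100 * (1 + 1.68168)
Rt = 100 * 2.68168
Rt = 268.168 ohm

268.168 ohm


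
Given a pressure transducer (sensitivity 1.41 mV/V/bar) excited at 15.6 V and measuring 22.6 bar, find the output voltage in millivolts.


Output = sensitivity * Vex * P.
Vout = 1.41 * 15.6 * 22.6
Vout = 21.996 * 22.6
Vout = 497.11 mV

497.11 mV


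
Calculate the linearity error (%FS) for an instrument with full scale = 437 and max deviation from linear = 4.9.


Linearity error = (max deviation / full scale) * 100%.
Linearity = (4.9 / 437) * 100
Linearity = 1.121 %FS

1.121 %FS


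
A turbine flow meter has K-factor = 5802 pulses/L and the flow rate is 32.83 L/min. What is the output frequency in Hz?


Frequency = K * Q / 60 (converting L/min to L/s).
f = 5802 * 32.83 / 60
f = 190479.66 / 60
f = 3174.66 Hz

3174.66 Hz


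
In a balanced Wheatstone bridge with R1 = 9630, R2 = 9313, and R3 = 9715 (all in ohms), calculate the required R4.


At balance: R1*R4 = R2*R3, so R4 = R2*R3/R1.
R4 = 9313 * 9715 / 9630
R4 = 90475795 / 9630
R4 = 9395.2 ohm

9395.2 ohm


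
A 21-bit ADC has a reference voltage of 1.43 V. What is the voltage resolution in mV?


The resolution (LSB) of an ADC is Vref / 2^n.
LSB = 1.43 / 2^21
LSB = 1.43 / 2097152
LSB = 6.8e-07 V = 0.00068188 mV

0.00068188 mV


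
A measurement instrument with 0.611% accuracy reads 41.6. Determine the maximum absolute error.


Absolute error = (accuracy% / 100) * reading.
Error = (0.611 / 100) * 41.6
Error = 0.00611 * 41.6
Error = 0.2542

0.2542


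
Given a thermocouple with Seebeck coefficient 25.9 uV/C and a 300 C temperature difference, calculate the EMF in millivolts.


The thermocouple output V = sensitivity * dT.
V = 25.9 uV/C * 300 C
V = 7770.0 uV
V = 7.77 mV

7.77 mV


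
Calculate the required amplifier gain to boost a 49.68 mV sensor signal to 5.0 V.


Gain = Vout / Vin (converting to same units).
G = 5.0 V / 49.68 mV
G = 5000.0 mV / 49.68 mV
G = 100.64

100.64


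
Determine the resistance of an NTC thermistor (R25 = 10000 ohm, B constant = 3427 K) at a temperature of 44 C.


NTC thermistor equation: Rt = R25 * exp(B * (1/T - 1/T25)).
T in Kelvin: 317.15 K, T25 = 298.15 K
1/T - 1/T25 = 1/317.15 - 1/298.15 = -0.00020093
B * (1/T - 1/T25) = 3427 * -0.00020093 = -0.6886
Rt = 10000 * exp(-0.6886) = 5022.8 ohm

5022.8 ohm


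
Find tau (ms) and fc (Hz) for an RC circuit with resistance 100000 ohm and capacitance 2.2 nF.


Time constant: tau = R * C.
tau = 100000 * 2.20e-09 = 0.00022 s
tau = 0.22 ms
Cutoff frequency: fc = 1 / (2*pi*R*C).
fc = 1 / (2*pi*0.00022) = 723.43 Hz

tau = 0.22 ms, fc = 723.43 Hz


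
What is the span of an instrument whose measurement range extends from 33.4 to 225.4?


Span = upper range - lower range.
Span = 225.4 - (33.4)
Span = 192.0

192.0


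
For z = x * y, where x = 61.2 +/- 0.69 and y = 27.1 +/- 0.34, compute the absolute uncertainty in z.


For a product z = x*y, the relative uncertainty is:
uz/z = sqrt((ux/x)^2 + (uy/y)^2)
Relative uncertainties: ux/x = 0.69/61.2 = 0.011275
uy/y = 0.34/27.1 = 0.012546
z = 61.2 * 27.1 = 1658.5
uz = 1658.5 * sqrt(0.011275^2 + 0.012546^2) = 27.975

27.975


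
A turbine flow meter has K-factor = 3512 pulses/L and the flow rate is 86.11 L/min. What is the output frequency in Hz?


Frequency = K * Q / 60 (converting L/min to L/s).
f = 3512 * 86.11 / 60
f = 302418.32 / 60
f = 5040.31 Hz

5040.31 Hz


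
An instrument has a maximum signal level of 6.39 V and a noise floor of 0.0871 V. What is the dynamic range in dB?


Dynamic range = 20 * log10(Vmax / Vnoise).
DR = 20 * log10(6.39 / 0.0871)
DR = 20 * log10(73.36)
DR = 37.31 dB

37.31 dB
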